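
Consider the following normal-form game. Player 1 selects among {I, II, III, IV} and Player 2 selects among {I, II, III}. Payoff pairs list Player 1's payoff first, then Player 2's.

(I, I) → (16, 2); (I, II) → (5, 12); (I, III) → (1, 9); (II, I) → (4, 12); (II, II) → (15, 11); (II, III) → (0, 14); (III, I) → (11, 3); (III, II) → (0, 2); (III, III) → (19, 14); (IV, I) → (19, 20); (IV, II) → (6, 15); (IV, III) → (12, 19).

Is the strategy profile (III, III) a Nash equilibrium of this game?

Holding Player 2 at III: Player 1 gets 19 from III, versus 1 from I, 0 from II, 12 from IV. No profitable deviation for Player 1.
Holding Player 1 at III: Player 2 gets 14 from III, versus 3 from I, 2 from II. No profitable deviation for Player 2 either.

Yes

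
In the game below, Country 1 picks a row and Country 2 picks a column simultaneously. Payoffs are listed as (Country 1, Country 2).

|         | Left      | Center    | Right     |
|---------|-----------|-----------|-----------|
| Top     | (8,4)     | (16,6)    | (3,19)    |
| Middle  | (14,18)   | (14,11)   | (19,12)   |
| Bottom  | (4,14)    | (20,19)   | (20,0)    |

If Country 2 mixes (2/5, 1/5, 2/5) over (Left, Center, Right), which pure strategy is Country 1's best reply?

Middle

Country 1's best reply maximizes expected payoff against the mix.
Top: (2/5)·8 + (1/5)·16 + (2/5)·3 = 38/5
Middle: (2/5)·14 + (1/5)·14 + (2/5)·19 = 16
Bottom: (2/5)·4 + (1/5)·20 + (2/5)·20 = 68/5
Highest expected payoff is 16, from Middle.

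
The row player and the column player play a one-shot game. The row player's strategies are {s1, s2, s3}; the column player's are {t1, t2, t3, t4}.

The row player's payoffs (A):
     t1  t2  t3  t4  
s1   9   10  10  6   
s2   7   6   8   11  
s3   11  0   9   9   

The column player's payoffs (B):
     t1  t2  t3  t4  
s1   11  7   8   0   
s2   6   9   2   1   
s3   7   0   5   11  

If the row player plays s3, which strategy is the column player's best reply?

t4

With the row player fixed at s3, the column player's payoffs are: t1 → 7, t2 → 0, t3 → 5, t4 → 11.
The maximum is 11, achieved by t4.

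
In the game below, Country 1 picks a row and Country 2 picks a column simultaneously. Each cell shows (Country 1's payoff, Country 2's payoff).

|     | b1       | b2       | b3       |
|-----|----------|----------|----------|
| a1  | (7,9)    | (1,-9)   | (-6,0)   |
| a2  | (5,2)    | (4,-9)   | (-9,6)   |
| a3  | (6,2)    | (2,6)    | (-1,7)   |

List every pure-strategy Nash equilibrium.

(a1, b1) and (a3, b3)

A profile is a Nash equilibrium when each player is best-responding to the other.
Country 1's best responses — vs b1: a1 (payoff 7); vs b2: a2 (payoff 4); vs b3: a3 (payoff -1).
Country 2's best responses — vs a1: b1 (payoff 9); vs a2: b3 (payoff 6); vs a3: b3 (payoff 7).
Mutual best responses occur at (a1, b1) and (a3, b3); at each, neither player gains by switching.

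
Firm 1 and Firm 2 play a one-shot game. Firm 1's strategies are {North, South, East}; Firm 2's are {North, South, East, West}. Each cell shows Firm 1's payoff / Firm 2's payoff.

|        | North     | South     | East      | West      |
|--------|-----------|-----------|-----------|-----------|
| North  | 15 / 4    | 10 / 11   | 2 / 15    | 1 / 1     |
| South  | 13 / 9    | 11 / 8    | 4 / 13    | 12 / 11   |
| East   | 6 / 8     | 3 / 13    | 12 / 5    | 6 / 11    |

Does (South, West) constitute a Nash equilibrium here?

No

Holding Firm 2 at West: Firm 1 gets 12 from South, versus 1 from North, 6 from East. No profitable deviation for Firm 1.
Holding Firm 1 at South: Firm 2 gets 11 from West but could get 13 by switching to East. Firm 2 has a profitable deviation.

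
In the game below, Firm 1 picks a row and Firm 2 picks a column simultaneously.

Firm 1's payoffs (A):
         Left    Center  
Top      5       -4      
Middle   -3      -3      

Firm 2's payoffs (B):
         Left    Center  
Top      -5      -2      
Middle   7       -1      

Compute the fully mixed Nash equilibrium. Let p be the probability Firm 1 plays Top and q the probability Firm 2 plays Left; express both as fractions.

Each player's mixing probability is pinned down by making the *other* player indifferent.
Firm 2 indifferent between Left and Center: p·(-5) + (1−p)·7 = p·(-2) + (1−p)·(-1) ⟹ 7 + (-12)p = (-1) + (-1)p ⟹ p = 8/11.
Firm 1 indifferent between Top and Middle: q·5 + (1−q)·(-4) = q·(-3) + (1−q)·(-3) ⟹ (-4) + 9q = (-3) + 0q ⟹ q = 1/9.

p = 8/11, q = 1/9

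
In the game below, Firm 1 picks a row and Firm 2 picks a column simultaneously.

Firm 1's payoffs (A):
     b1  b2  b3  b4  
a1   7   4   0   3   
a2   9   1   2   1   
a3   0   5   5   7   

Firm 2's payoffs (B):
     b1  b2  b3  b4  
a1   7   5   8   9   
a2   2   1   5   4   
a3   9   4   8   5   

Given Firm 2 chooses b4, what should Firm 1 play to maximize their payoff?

a3

With Firm 2 fixed at b4, Firm 1's payoffs are: a1 → 3, a2 → 1, a3 → 7.
The maximum is 7, achieved by a3.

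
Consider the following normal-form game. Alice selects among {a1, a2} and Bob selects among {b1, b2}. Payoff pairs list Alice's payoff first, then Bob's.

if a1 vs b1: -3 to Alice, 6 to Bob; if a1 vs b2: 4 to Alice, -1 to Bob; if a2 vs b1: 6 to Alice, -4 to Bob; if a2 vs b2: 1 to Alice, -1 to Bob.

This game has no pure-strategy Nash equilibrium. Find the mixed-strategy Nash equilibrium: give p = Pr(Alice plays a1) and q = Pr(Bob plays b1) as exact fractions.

p = 3/10, q = 1/4

Each player's mixing probability is pinned down by making the *other* player indifferent.
Bob indifferent between b1 and b2: p·6 + (1−p)·(-4) = p·(-1) + (1−p)·(-1) ⟹ (-4) + 10p = (-1) + 0p ⟹ p = 3/10.
Alice indifferent between a1 and a2: q·(-3) + (1−q)·4 = q·6 + (1−q)·1 ⟹ 4 + (-7)q = 1 + 5q ⟹ q = 1/4.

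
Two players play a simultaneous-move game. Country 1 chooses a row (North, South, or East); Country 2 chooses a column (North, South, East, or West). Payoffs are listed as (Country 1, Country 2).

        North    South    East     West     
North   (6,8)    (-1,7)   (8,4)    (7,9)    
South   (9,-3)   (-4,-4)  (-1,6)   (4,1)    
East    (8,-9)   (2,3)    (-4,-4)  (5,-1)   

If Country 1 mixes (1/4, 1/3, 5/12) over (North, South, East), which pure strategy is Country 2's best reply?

Compute Country 2's expected payoff from each pure strategy against the given mix.
North: (1/4)·8 + (1/3)·(-3) + (5/12)·(-9) = -11/4
South: (1/4)·7 + (1/3)·(-4) + (5/12)·3 = 5/3
East: (1/4)·4 + (1/3)·6 + (5/12)·(-4) = 4/3
West: (1/4)·9 + (1/3)·1 + (5/12)·(-1) = 13/6
Highest expected payoff is 13/6, from West.

West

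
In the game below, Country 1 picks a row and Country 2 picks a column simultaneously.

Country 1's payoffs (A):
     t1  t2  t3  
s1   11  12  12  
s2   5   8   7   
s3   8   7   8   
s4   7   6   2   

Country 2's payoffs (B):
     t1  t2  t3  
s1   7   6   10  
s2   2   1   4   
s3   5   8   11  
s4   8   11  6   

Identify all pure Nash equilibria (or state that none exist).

(s1, t3)

Check mutual best responses: a cell is a NE iff neither player can gain by unilaterally deviating.
Country 1's best responses — vs t1: s1 (payoff 11); vs t2: s1 (payoff 12); vs t3: s1 (payoff 12).
Country 2's best responses — vs s1: t3 (payoff 10); vs s2: t3 (payoff 4); vs s3: t3 (payoff 11); vs s4: t2 (payoff 11).
The only mutual best response is (s1, t3); neither player gains by switching there.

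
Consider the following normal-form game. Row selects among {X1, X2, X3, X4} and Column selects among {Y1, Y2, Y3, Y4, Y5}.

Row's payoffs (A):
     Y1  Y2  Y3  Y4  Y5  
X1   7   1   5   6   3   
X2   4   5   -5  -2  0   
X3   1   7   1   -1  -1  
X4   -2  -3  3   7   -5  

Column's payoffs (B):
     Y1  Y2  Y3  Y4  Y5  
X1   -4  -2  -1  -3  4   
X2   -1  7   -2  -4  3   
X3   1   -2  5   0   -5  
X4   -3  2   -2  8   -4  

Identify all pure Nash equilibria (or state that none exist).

Find each player's best response to every opponent strategy; NE are the intersections.
Row's best responses — vs Y1: X1 (payoff 7); vs Y2: X3 (payoff 7); vs Y3: X1 (payoff 5); vs Y4: X4 (payoff 7); vs Y5: X1 (payoff 3).
Column's best responses — vs X1: Y5 (payoff 4); vs X2: Y2 (payoff 7); vs X3: Y3 (payoff 5); vs X4: Y4 (payoff 8).
Mutual best responses occur at (X1, Y5) and (X4, Y4); at each, neither player gains by switching.

(X1, Y5) and (X4, Y4)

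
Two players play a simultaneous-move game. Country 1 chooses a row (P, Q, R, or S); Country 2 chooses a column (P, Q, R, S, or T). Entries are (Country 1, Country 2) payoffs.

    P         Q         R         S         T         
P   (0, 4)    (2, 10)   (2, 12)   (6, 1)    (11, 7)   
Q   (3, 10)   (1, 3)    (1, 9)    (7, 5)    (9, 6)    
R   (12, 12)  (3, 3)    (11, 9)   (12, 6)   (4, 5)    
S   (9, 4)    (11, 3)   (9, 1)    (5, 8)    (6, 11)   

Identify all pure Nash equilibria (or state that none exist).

Check mutual best responses: a cell is a NE iff neither player can gain by unilaterally deviating.
Country 1's best responses — vs P: R (payoff 12); vs Q: S (payoff 11); vs R: R (payoff 11); vs S: R (payoff 12); vs T: P (payoff 11).
Country 2's best responses — vs P: R (payoff 12); vs Q: P (payoff 10); vs R: P (payoff 12); vs S: T (payoff 11).
The only mutual best response is (R, P); neither player gains by switching there.

(R, P)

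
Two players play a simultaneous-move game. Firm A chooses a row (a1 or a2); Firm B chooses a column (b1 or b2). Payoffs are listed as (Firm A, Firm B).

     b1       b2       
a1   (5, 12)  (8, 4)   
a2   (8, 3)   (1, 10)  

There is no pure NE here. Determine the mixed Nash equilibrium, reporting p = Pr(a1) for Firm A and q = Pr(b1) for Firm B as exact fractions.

p = 7/15, q = 7/10

Each player's mixing probability is pinned down by making the *other* player indifferent.
Firm B indifferent between b1 and b2: p·12 + (1−p)·3 = p·4 + (1−p)·10 ⟹ 3 + 9p = 10 + (-6)p ⟹ p = 7/15.
Firm A indifferent between a1 and a2: q·5 + (1−q)·8 = q·8 + (1−q)·1 ⟹ 8 + (-3)q = 1 + 7q ⟹ q = 7/10.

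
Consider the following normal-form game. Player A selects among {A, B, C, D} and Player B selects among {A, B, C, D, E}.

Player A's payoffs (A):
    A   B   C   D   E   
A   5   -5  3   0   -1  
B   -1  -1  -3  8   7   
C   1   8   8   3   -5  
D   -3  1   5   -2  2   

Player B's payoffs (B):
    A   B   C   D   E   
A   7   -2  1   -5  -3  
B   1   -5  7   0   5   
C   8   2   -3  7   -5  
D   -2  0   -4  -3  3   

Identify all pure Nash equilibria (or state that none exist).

(A, A)

Check mutual best responses: a cell is a NE iff neither player can gain by unilaterally deviating.
Player A's best responses — vs A: A (payoff 5); vs B: C (payoff 8); vs C: C (payoff 8); vs D: B (payoff 8); vs E: B (payoff 7).
Player B's best responses — vs A: A (payoff 7); vs B: C (payoff 7); vs C: A (payoff 8); vs D: E (payoff 3).
The only mutual best response is (A, A); neither player gains by switching there.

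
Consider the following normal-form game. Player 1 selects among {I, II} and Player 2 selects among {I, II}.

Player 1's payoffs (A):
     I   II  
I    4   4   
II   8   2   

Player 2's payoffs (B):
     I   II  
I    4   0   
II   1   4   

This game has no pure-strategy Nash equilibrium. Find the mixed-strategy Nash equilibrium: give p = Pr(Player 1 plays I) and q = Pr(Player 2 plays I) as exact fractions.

In a mixed NE each player is indifferent between their pure strategies, so the opponent's mix sets the indifference.
Player 2 indifferent between I and II: p·4 + (1−p)·1 = p·0 + (1−p)·4 ⟹ 1 + 3p = 4 + (-4)p ⟹ p = 3/7.
Player 1 indifferent between I and II: q·4 + (1−q)·4 = q·8 + (1−q)·2 ⟹ 4 + 0q = 2 + 6q ⟹ q = 1/3.

p = 3/7, q = 1/3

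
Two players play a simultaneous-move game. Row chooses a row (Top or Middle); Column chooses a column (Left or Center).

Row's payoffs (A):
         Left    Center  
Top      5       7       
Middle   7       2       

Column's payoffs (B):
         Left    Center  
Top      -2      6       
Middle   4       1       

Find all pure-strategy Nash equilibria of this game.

(Top, Center) and (Middle, Left)

A profile is a Nash equilibrium when each player is best-responding to the other.
Row's best responses — vs Left: Middle (payoff 7); vs Center: Top (payoff 7).
Column's best responses — vs Top: Center (payoff 6); vs Middle: Left (payoff 4).
Mutual best responses occur at (Top, Center) and (Middle, Left); at each, neither player gains by switching.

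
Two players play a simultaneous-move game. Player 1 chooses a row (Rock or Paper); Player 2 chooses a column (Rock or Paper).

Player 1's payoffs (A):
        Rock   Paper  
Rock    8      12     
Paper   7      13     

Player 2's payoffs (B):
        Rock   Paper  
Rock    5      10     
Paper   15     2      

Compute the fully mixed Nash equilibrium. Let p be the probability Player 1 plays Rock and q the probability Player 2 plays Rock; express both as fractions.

In a mixed NE each player is indifferent between their pure strategies, so the opponent's mix sets the indifference.
Player 2 indifferent between Rock and Paper: p·5 + (1−p)·15 = p·10 + (1−p)·2 ⟹ 15 + (-10)p = 2 + 8p ⟹ p = 13/18.
Player 1 indifferent between Rock and Paper: q·8 + (1−q)·12 = q·7 + (1−q)·13 ⟹ 12 + (-4)q = 13 + (-6)q ⟹ q = 1/2.

p = 13/18, q = 1/2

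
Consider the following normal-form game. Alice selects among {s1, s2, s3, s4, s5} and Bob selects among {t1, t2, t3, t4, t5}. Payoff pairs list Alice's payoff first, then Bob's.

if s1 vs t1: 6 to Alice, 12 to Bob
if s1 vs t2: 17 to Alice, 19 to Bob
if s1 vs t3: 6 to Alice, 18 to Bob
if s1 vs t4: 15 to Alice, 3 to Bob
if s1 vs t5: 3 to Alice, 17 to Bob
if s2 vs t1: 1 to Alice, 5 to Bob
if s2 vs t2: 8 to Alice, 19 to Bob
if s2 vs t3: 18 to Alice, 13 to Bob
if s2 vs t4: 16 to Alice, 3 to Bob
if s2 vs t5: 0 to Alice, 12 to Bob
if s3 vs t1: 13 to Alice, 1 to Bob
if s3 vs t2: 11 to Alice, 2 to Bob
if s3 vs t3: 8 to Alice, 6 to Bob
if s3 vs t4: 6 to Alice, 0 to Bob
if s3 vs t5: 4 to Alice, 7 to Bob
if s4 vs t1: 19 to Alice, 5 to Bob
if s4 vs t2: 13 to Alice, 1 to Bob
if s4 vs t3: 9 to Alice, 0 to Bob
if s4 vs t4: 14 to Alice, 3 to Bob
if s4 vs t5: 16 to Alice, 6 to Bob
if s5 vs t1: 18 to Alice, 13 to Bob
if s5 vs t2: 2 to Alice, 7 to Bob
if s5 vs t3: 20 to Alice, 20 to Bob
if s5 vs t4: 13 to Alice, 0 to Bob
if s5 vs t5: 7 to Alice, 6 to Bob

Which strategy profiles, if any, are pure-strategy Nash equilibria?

(s1, t2), (s4, t5), and (s5, t3)

Find each player's best response to every opponent strategy; NE are the intersections.
Alice's best responses — vs t1: s4 (payoff 19); vs t2: s1 (payoff 17); vs t3: s5 (payoff 20); vs t4: s2 (payoff 16); vs t5: s4 (payoff 16).
Bob's best responses — vs s1: t2 (payoff 19); vs s2: t2 (payoff 19); vs s3: t5 (payoff 7); vs s4: t5 (payoff 6); vs s5: t3 (payoff 20).
Mutual best responses occur at (s1, t2), (s4, t5), and (s5, t3); at each, neither player gains by switching.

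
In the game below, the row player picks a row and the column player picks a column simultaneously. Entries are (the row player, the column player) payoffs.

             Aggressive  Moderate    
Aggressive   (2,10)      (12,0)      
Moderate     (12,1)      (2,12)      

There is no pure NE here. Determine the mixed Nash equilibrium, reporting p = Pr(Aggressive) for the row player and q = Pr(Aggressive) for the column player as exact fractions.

p = 11/21, q = 1/2

Each player's mixing probability is pinned down by making the *other* player indifferent.
The column player indifferent between Aggressive and Moderate: p·10 + (1−p)·1 = p·0 + (1−p)·12 ⟹ 1 + 9p = 12 + (-12)p ⟹ p = 11/21.
The row player indifferent between Aggressive and Moderate: q·2 + (1−q)·12 = q·12 + (1−q)·2 ⟹ 12 + (-10)q = 2 + 10q ⟹ q = 1/2.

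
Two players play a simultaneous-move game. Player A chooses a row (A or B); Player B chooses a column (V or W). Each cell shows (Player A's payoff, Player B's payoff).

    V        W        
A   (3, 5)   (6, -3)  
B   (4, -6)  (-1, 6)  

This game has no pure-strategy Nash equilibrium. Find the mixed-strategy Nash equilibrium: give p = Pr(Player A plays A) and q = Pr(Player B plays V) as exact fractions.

p = 3/5, q = 7/8

In a mixed NE each player is indifferent between their pure strategies, so the opponent's mix sets the indifference.
Player B indifferent between V and W: p·5 + (1−p)·(-6) = p·(-3) + (1−p)·6 ⟹ (-6) + 11p = 6 + (-9)p ⟹ p = 3/5.
Player A indifferent between A and B: q·3 + (1−q)·6 = q·4 + (1−q)·(-1) ⟹ 6 + (-3)q = (-1) + 5q ⟹ q = 7/8.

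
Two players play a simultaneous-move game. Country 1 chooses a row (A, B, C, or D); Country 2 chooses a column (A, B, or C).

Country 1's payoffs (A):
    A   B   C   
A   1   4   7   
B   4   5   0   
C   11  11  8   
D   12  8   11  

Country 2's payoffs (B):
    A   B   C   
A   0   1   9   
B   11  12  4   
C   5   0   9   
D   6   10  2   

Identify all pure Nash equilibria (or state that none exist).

Find each player's best response to every opponent strategy; NE are the intersections.
Country 1's best responses — vs A: D (payoff 12); vs B: C (payoff 11); vs C: D (payoff 11).
Country 2's best responses — vs A: C (payoff 9); vs B: B (payoff 12); vs C: C (payoff 9); vs D: B (payoff 10).
No cell has both players best-responding. For instance, Country 1's best reply to C is D, but against D Country 2 prefers B over C.

No pure-strategy Nash equilibrium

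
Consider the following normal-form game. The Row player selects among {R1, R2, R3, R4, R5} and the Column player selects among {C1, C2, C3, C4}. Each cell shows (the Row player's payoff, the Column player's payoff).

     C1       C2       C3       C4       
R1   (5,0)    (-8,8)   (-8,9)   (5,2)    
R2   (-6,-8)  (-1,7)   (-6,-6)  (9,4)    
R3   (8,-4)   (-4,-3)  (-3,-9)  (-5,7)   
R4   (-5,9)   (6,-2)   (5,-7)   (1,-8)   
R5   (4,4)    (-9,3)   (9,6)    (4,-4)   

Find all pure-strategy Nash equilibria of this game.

(R5, C3)

Check mutual best responses: a cell is a NE iff neither player can gain by unilaterally deviating.
The Row player's best responses — vs C1: R3 (payoff 8); vs C2: R4 (payoff 6); vs C3: R5 (payoff 9); vs C4: R2 (payoff 9).
The Column player's best responses — vs R1: C3 (payoff 9); vs R2: C2 (payoff 7); vs R3: C4 (payoff 7); vs R4: C1 (payoff 9); vs R5: C3 (payoff 6).
The only mutual best response is (R5, C3); neither player gains by switching there.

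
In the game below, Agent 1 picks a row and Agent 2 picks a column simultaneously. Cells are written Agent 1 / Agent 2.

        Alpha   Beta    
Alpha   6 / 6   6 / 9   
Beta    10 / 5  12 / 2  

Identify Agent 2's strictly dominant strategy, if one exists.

None

A strategy is strictly dominant if it gives Agent 2 a strictly higher payoff than every other strategy, against every choice by the opponent.
Alpha is not dominant: against Alpha, Beta gives 9 > 6.
Beta is not dominant: against Beta, Alpha gives 5 > 2.
No single strategy is best against every opponent action.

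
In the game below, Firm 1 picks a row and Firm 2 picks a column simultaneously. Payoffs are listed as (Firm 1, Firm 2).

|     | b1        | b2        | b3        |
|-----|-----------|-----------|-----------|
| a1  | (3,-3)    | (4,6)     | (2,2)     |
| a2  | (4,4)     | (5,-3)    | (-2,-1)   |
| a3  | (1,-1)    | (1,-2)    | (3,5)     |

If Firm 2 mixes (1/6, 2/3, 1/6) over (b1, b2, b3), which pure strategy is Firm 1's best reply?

a2

Firm 1's best reply maximizes expected payoff against the mix.
a1: (1/6)·3 + (2/3)·4 + (1/6)·2 = 7/2
a2: (1/6)·4 + (2/3)·5 + (1/6)·(-2) = 11/3
a3: (1/6)·1 + (2/3)·1 + (1/6)·3 = 4/3
Highest expected payoff is 11/3, from a2.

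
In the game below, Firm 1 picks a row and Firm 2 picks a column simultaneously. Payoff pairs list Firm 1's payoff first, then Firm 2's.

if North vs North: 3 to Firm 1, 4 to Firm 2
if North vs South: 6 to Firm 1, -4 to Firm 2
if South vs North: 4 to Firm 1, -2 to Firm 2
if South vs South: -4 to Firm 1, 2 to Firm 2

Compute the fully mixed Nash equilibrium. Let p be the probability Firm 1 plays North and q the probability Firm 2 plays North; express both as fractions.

p = 1/3, q = 10/11

In a mixed NE each player is indifferent between their pure strategies, so the opponent's mix sets the indifference.
Firm 2 indifferent between North and South: p·4 + (1−p)·(-2) = p·(-4) + (1−p)·2 ⟹ (-2) + 6p = 2 + (-6)p ⟹ p = 1/3.
Firm 1 indifferent between North and South: q·3 + (1−q)·6 = q·4 + (1−q)·(-4) ⟹ 6 + (-3)q = (-4) + 8q ⟹ q = 10/11.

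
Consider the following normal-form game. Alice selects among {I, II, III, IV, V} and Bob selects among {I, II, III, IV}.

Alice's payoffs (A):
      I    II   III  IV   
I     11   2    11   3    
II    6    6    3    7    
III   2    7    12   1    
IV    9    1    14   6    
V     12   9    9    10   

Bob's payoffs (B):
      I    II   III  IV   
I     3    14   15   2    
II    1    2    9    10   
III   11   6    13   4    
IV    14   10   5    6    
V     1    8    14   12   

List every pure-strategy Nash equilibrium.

No pure-strategy Nash equilibrium

A profile is a Nash equilibrium when each player is best-responding to the other.
Alice's best responses — vs I: V (payoff 12); vs II: V (payoff 9); vs III: IV (payoff 14); vs IV: V (payoff 10).
Bob's best responses — vs I: III (payoff 15); vs II: IV (payoff 10); vs III: III (payoff 13); vs IV: I (payoff 14); vs V: III (payoff 14).
No cell has both players best-responding. For instance, Alice's best reply to III is IV, but against IV Bob prefers I over III.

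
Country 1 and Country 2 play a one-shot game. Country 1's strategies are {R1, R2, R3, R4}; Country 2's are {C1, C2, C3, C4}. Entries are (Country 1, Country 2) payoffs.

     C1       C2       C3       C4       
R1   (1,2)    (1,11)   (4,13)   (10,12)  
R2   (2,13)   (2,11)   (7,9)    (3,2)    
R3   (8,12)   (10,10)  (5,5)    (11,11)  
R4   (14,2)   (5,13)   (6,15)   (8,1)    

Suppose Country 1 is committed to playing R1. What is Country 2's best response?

C3

With Country 1 fixed at R1, Country 2's payoffs are: C1 → 2, C2 → 11, C3 → 13, C4 → 12.
The maximum is 13, achieved by C3.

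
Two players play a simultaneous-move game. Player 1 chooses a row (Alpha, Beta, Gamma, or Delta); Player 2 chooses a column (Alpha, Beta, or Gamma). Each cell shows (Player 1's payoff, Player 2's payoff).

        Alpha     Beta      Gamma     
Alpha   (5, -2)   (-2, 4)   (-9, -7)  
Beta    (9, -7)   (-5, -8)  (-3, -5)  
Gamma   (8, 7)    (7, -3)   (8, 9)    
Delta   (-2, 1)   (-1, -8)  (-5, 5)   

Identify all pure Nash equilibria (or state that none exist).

(Gamma, Gamma)

Check mutual best responses: a cell is a NE iff neither player can gain by unilaterally deviating.
Player 1's best responses — vs Alpha: Beta (payoff 9); vs Beta: Gamma (payoff 7); vs Gamma: Gamma (payoff 8).
Player 2's best responses — vs Alpha: Beta (payoff 4); vs Beta: Gamma (payoff -5); vs Gamma: Gamma (payoff 9); vs Delta: Gamma (payoff 5).
The only mutual best response is (Gamma, Gamma); neither player gains by switching there.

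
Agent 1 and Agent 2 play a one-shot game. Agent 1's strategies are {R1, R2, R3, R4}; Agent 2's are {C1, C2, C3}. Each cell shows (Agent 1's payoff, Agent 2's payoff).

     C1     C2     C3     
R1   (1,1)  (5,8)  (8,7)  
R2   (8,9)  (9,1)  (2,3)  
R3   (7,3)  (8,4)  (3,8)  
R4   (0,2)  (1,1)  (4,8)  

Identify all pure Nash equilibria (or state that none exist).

A profile is a Nash equilibrium when each player is best-responding to the other.
Agent 1's best responses — vs C1: R2 (payoff 8); vs C2: R2 (payoff 9); vs C3: R1 (payoff 8).
Agent 2's best responses — vs R1: C2 (payoff 8); vs R2: C1 (payoff 9); vs R3: C3 (payoff 8); vs R4: C3 (payoff 8).
The only mutual best response is (R2, C1); neither player gains by switching there.

(R2, C1)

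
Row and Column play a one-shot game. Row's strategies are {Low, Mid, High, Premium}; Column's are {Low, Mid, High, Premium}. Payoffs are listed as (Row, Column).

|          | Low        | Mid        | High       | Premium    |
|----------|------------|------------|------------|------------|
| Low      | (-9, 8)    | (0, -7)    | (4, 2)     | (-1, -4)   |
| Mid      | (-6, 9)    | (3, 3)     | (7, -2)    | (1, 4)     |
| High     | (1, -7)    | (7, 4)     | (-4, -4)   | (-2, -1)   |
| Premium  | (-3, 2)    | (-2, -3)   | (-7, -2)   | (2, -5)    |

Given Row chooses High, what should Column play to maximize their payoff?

Mid

With Row fixed at High, Column's payoffs are: Low → -7, Mid → 4, High → -4, Premium → -1.
The maximum is 4, achieved by Mid.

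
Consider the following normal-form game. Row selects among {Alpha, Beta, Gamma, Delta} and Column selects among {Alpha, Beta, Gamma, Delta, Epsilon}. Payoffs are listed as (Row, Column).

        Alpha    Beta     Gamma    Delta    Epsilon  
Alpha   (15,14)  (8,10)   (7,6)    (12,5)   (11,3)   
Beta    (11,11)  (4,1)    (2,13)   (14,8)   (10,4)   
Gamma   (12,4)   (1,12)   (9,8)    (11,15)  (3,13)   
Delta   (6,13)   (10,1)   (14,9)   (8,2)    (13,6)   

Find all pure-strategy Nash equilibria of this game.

A profile is a Nash equilibrium when each player is best-responding to the other.
Row's best responses — vs Alpha: Alpha (payoff 15); vs Beta: Delta (payoff 10); vs Gamma: Delta (payoff 14); vs Delta: Beta (payoff 14); vs Epsilon: Delta (payoff 13).
Column's best responses — vs Alpha: Alpha (payoff 14); vs Beta: Gamma (payoff 13); vs Gamma: Delta (payoff 15); vs Delta: Alpha (payoff 13).
The only mutual best response is (Alpha, Alpha); neither player gains by switching there.

(Alpha, Alpha)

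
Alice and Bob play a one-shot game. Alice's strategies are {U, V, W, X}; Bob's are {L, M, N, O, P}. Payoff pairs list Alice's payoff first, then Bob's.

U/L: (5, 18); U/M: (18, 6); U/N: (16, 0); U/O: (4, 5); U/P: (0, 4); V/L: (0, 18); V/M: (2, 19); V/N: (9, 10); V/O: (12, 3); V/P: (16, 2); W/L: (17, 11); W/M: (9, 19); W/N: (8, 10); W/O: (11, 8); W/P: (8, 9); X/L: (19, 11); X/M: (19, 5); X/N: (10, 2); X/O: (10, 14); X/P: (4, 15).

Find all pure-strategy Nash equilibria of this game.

There is no pure-strategy Nash equilibrium

Check mutual best responses: a cell is a NE iff neither player can gain by unilaterally deviating.
Alice's best responses — vs L: X (payoff 19); vs M: X (payoff 19); vs N: U (payoff 16); vs O: V (payoff 12); vs P: V (payoff 16).
Bob's best responses — vs U: L (payoff 18); vs V: M (payoff 19); vs W: M (payoff 19); vs X: P (payoff 15).
No cell has both players best-responding. For instance, Alice's best reply to M is X, but against X Bob prefers P over M.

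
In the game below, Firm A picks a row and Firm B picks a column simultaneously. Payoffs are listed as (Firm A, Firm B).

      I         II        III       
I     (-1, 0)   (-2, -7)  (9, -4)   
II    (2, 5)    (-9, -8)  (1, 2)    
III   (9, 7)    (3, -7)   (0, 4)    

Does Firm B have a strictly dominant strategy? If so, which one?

I

Check whether one of Firm B's strategies beats all alternatives regardless of what the opponent does.
I strictly dominates: vs I: 0 > each of {-7, -4}; vs II: 5 > each of {-8, 2}; vs III: 7 > each of {-7, 4}.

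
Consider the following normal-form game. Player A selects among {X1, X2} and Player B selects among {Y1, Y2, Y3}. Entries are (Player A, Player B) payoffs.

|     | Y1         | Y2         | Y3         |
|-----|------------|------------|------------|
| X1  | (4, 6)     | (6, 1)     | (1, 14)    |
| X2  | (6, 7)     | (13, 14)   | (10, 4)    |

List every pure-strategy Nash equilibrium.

(X2, Y2)

A profile is a Nash equilibrium when each player is best-responding to the other.
Player A's best responses — vs Y1: X2 (payoff 6); vs Y2: X2 (payoff 13); vs Y3: X2 (payoff 10).
Player B's best responses — vs X1: Y3 (payoff 14); vs X2: Y2 (payoff 14).
The only mutual best response is (X2, Y2); neither player gains by switching there.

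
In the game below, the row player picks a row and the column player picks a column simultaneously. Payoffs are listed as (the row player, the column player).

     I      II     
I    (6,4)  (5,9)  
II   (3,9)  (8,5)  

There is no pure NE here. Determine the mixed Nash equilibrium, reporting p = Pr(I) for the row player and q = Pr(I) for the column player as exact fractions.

p = 4/9, q = 1/2

Each player's mixing probability is pinned down by making the *other* player indifferent.
The column player indifferent between I and II: p·4 + (1−p)·9 = p·9 + (1−p)·5 ⟹ 9 + (-5)p = 5 + 4p ⟹ p = 4/9.
The row player indifferent between I and II: q·6 + (1−q)·5 = q·3 + (1−q)·8 ⟹ 5 + 1q = 8 + (-5)q ⟹ q = 1/2.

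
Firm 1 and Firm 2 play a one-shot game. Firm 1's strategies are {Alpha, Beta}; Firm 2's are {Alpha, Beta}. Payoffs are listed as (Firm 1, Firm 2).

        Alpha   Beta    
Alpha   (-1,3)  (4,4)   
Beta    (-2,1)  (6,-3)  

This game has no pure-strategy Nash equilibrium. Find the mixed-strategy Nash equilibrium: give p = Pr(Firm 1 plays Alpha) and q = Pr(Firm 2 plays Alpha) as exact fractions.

p = 4/5, q = 2/3

Each player's mixing probability is pinned down by making the *other* player indifferent.
Firm 2 indifferent between Alpha and Beta: p·3 + (1−p)·1 = p·4 + (1−p)·(-3) ⟹ 1 + 2p = (-3) + 7p ⟹ p = 4/5.
Firm 1 indifferent between Alpha and Beta: q·(-1) + (1−q)·4 = q·(-2) + (1−q)·6 ⟹ 4 + (-5)q = 6 + (-8)q ⟹ q = 2/3.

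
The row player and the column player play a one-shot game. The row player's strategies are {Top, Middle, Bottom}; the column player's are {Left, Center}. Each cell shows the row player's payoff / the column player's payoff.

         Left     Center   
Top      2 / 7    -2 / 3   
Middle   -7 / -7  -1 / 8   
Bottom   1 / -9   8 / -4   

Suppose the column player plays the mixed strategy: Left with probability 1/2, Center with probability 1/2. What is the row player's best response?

The row player's best reply maximizes expected payoff against the mix.
Top: (1/2)·2 + (1/2)·(-2) = 0
Middle: (1/2)·(-7) + (1/2)·(-1) = -4
Bottom: (1/2)·1 + (1/2)·8 = 9/2
Highest expected payoff is 9/2, from Bottom.

Bottom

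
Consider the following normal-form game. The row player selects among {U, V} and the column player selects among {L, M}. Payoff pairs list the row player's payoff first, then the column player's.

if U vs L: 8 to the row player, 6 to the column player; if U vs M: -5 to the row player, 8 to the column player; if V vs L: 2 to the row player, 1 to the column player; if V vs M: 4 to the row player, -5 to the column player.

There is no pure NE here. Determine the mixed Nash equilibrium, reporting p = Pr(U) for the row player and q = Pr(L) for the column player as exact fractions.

p = 3/4, q = 3/5

In a mixed NE each player is indifferent between their pure strategies, so the opponent's mix sets the indifference.
The column player indifferent between L and M: p·6 + (1−p)·1 = p·8 + (1−p)·(-5) ⟹ 1 + 5p = (-5) + 13p ⟹ p = 3/4.
The row player indifferent between U and V: q·8 + (1−q)·(-5) = q·2 + (1−q)·4 ⟹ (-5) + 13q = 4 + (-2)q ⟹ q = 3/5.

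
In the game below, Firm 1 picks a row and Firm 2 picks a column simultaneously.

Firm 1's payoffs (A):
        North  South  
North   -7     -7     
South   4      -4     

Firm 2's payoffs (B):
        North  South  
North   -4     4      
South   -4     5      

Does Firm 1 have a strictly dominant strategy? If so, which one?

Check whether one of Firm 1's strategies beats all alternatives regardless of what the opponent does.
South strictly dominates: vs North: 4 > -7; vs South: -4 > -7.

South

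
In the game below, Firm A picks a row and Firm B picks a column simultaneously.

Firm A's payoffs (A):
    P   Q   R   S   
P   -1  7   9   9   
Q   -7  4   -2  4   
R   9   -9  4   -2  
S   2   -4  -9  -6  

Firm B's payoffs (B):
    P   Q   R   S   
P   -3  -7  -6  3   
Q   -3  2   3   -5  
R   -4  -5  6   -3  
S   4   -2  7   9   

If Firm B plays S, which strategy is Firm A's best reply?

With Firm B fixed at S, Firm A's payoffs are: P → 9, Q → 4, R → -2, S → -6.
The maximum is 9, achieved by P.

P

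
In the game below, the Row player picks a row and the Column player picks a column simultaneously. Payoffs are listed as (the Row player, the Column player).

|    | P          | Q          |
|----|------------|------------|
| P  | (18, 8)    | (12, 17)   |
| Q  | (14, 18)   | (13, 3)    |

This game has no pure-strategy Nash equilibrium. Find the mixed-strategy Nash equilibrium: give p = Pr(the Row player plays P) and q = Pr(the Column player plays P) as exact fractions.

p = 5/8, q = 1/5

Each player's mixing probability is pinned down by making the *other* player indifferent.
The Column player indifferent between P and Q: p·8 + (1−p)·18 = p·17 + (1−p)·3 ⟹ 18 + (-10)p = 3 + 14p ⟹ p = 5/8.
The Row player indifferent between P and Q: q·18 + (1−q)·12 = q·14 + (1−q)·13 ⟹ 12 + 6q = 13 + 1q ⟹ q = 1/5.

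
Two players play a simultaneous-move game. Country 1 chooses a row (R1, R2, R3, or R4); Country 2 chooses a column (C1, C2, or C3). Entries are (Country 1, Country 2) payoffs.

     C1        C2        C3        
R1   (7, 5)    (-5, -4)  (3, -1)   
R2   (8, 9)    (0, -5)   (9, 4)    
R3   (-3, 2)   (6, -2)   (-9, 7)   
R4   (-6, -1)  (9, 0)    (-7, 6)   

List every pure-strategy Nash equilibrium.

(R2, C1)

A profile is a Nash equilibrium when each player is best-responding to the other.
Country 1's best responses — vs C1: R2 (payoff 8); vs C2: R4 (payoff 9); vs C3: R2 (payoff 9).
Country 2's best responses — vs R1: C1 (payoff 5); vs R2: C1 (payoff 9); vs R3: C3 (payoff 7); vs R4: C3 (payoff 6).
The only mutual best response is (R2, C1); neither player gains by switching there.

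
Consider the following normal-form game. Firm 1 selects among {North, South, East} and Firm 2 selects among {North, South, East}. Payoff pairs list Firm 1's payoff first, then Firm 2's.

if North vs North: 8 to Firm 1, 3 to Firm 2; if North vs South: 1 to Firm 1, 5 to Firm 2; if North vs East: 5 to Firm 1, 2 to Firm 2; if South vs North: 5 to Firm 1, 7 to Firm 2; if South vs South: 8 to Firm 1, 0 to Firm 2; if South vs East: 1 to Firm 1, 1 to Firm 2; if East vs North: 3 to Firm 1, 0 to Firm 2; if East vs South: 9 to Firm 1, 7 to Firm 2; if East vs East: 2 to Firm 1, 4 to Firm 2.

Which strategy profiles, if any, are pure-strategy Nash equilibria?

Find each player's best response to every opponent strategy; NE are the intersections.
Firm 1's best responses — vs North: North (payoff 8); vs South: East (payoff 9); vs East: North (payoff 5).
Firm 2's best responses — vs North: South (payoff 5); vs South: North (payoff 7); vs East: South (payoff 7).
The only mutual best response is (East, South); neither player gains by switching there.

(East, South)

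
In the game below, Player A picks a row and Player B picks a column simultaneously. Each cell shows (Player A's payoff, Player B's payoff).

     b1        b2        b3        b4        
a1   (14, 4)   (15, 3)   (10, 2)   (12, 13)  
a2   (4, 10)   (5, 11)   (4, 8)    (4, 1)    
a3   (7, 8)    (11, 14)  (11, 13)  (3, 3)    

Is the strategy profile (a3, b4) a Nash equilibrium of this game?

Holding Player B at b4: Player A gets 3 from a3 but could get 12 by switching to a1. Player A has a profitable deviation.

No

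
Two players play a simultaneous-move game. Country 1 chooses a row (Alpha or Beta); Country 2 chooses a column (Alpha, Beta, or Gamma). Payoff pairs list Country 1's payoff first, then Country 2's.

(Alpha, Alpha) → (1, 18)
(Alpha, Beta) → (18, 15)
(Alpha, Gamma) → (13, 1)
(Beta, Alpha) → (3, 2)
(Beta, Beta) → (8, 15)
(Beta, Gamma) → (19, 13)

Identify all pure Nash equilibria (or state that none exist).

Check mutual best responses: a cell is a NE iff neither player can gain by unilaterally deviating.
Country 1's best responses — vs Alpha: Beta (payoff 3); vs Beta: Alpha (payoff 18); vs Gamma: Beta (payoff 19).
Country 2's best responses — vs Alpha: Alpha (payoff 18); vs Beta: Beta (payoff 15).
No cell has both players best-responding. For instance, Country 1's best reply to Gamma is Beta, but against Beta Country 2 prefers Beta over Gamma.

No pure-strategy Nash equilibrium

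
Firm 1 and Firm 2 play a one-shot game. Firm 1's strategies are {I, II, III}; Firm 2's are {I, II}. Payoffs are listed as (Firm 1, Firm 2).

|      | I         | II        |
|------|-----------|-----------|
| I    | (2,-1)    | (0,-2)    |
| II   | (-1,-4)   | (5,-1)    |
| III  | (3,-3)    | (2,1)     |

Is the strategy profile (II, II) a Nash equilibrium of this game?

Holding Firm 2 at II: Firm 1 gets 5 from II, versus 0 from I, 2 from III. No profitable deviation for Firm 1.
Holding Firm 1 at II: Firm 2 gets -1 from II, versus -4 from I. No profitable deviation for Firm 2 either.

Yes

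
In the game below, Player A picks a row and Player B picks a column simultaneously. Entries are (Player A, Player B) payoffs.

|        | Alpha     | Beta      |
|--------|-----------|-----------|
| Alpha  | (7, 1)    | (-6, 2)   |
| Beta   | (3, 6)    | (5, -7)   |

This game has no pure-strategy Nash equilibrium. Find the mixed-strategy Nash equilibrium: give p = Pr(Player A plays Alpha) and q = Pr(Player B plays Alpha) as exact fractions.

Each player's mixing probability is pinned down by making the *other* player indifferent.
Player B indifferent between Alpha and Beta: p·1 + (1−p)·6 = p·2 + (1−p)·(-7) ⟹ 6 + (-5)p = (-7) + 9p ⟹ p = 13/14.
Player A indifferent between Alpha and Beta: q·7 + (1−q)·(-6) = q·3 + (1−q)·5 ⟹ (-6) + 13q = 5 + (-2)q ⟹ q = 11/15.

p = 13/14, q = 11/15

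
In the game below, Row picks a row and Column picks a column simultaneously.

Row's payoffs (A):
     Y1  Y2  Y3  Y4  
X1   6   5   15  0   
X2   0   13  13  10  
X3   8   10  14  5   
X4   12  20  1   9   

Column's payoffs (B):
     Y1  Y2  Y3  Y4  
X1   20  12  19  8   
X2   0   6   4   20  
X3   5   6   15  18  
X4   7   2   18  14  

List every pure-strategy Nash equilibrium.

(X2, Y4)

Find each player's best response to every opponent strategy; NE are the intersections.
Row's best responses — vs Y1: X4 (payoff 12); vs Y2: X4 (payoff 20); vs Y3: X1 (payoff 15); vs Y4: X2 (payoff 10).
Column's best responses — vs X1: Y1 (payoff 20); vs X2: Y4 (payoff 20); vs X3: Y4 (payoff 18); vs X4: Y3 (payoff 18).
The only mutual best response is (X2, Y4); neither player gains by switching there.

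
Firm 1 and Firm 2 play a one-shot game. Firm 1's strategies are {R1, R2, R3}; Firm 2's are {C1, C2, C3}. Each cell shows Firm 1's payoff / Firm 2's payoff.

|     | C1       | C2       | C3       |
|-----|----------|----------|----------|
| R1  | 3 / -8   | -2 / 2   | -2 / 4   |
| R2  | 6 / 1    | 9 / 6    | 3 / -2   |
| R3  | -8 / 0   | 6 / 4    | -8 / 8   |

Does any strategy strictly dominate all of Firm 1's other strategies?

R2

A strategy is strictly dominant if it gives Firm 1 a strictly higher payoff than every other strategy, against every choice by the opponent.
R2 strictly dominates: vs C1: 6 > each of {3, -8}; vs C2: 9 > each of {-2, 6}; vs C3: 3 > each of {-2, -8}.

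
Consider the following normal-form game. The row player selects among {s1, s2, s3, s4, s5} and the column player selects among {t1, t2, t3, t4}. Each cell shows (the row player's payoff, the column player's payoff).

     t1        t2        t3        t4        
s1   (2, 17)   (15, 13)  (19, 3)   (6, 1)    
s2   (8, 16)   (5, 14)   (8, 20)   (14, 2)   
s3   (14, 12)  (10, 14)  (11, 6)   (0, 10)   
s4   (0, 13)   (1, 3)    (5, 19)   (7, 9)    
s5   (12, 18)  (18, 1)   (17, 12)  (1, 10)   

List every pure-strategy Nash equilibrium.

There is no pure-strategy Nash equilibrium

Check mutual best responses: a cell is a NE iff neither player can gain by unilaterally deviating.
The row player's best responses — vs t1: s3 (payoff 14); vs t2: s5 (payoff 18); vs t3: s1 (payoff 19); vs t4: s2 (payoff 14).
The column player's best responses — vs s1: t1 (payoff 17); vs s2: t3 (payoff 20); vs s3: t2 (payoff 14); vs s4: t3 (payoff 19); vs s5: t1 (payoff 18).
No cell has both players best-responding. For instance, the row player's best reply to t4 is s2, but against s2 the column player prefers t3 over t4.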